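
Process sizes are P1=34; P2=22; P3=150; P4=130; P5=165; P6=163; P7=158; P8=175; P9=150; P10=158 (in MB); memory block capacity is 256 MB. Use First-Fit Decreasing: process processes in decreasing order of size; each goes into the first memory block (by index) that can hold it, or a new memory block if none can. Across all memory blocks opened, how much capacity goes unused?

743

Sorted descending: 175, 165, 163, 158, 158, 150, 150, 130, 34, 22.
memory block 1: place 175 MB, 81 MB left
memory block 2: place 165 MB, 91 MB left
memory block 3: place 163 MB, 93 MB left
memory block 4: place 158 MB, 98 MB left
memory block 5: place 158 MB, 98 MB left
memory block 6: place 150 MB, 106 MB left
memory block 7: place 150 MB, 106 MB left
memory block 8: place 130 MB, 126 MB left
memory block 1: place 34 MB, 47 MB left
memory block 1: place 22 MB, 25 MB left
8 memory blocks × 256 MB = 2048 MB; used 1305 MB; unused 743 MB.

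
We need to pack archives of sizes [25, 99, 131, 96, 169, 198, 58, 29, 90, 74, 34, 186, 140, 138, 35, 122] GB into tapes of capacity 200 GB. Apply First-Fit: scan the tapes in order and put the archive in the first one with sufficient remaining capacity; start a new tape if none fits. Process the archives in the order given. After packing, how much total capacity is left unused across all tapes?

25 GB → tape 1 (remaining 175 GB)
99 GB → tape 1 (remaining 76 GB)
131 GB → tape 2 (remaining 69 GB)
96 GB → tape 3 (remaining 104 GB)
169 GB → tape 4 (remaining 31 GB)
198 GB → tape 5 (remaining 2 GB)
58 GB → tape 1 (remaining 18 GB)
29 GB → tape 2 (remaining 40 GB)
90 GB → tape 3 (remaining 14 GB)
74 GB → tape 6 (remaining 126 GB)
34 GB → tape 2 (remaining 6 GB)
186 GB → tape 7 (remaining 14 GB)
140 GB → tape 8 (remaining 60 GB)
138 GB → tape 9 (remaining 62 GB)
35 GB → tape 6 (remaining 91 GB)
122 GB → tape 10 (remaining 78 GB)
10 tapes × 200 GB = 2000 GB; used 1624 GB; unused 376 GB.

376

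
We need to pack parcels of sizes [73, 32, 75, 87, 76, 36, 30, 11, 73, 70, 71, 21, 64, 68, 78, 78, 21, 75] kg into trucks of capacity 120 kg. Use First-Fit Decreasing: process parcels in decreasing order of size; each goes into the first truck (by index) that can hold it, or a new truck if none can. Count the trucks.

Sorted descending: 87, 78, 78, 76, 75, 75, 73, 73, 71, 70, 68, 64, 36, 32, 30, 21, 21, 11.
truck 1: place 87 kg, 33 kg left
truck 2: place 78 kg, 42 kg left
truck 3: place 78 kg, 42 kg left
truck 4: place 76 kg, 44 kg left
truck 5: place 75 kg, 45 kg left
truck 6: place 75 kg, 45 kg left
truck 7: place 73 kg, 47 kg left
truck 8: place 73 kg, 47 kg left
truck 9: place 71 kg, 49 kg left
truck 10: place 70 kg, 50 kg left
truck 11: place 68 kg, 52 kg left
truck 12: place 64 kg, 56 kg left
truck 2: place 36 kg, 6 kg left
truck 1: place 32 kg, 1 kg left
truck 3: place 30 kg, 12 kg left
truck 4: place 21 kg, 23 kg left
truck 4: place 21 kg, 2 kg left
truck 3: place 11 kg, 1 kg left
Final trucks: [87,32] [78,36] [78,30,11] [76,21,21] [75] [75] [73] [73] [71] [70] [68] [64].

12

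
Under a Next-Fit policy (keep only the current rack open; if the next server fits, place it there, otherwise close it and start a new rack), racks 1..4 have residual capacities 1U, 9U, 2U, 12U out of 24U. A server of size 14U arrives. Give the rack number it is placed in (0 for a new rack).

0

Next-Fit only looks at rack 4, which has 12U free.
14U does not fit, so a new rack is opened.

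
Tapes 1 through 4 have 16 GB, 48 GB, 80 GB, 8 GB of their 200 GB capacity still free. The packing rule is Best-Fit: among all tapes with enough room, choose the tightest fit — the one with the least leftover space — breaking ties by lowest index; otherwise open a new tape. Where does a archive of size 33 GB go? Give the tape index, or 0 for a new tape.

Tapes with room: tape 2 (48 GB), tape 3 (80 GB).
Tightest fit is tape 2 with 48 GB free.

2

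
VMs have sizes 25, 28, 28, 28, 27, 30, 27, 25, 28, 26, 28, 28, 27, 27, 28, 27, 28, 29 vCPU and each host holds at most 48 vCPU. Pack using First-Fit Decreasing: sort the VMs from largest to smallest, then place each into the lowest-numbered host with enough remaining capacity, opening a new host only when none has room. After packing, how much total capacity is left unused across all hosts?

370

Sorted descending: 30, 29, 28, 28, 28, 28, 28, 28, 28, 28, 27, 27, 27, 27, 27, 26, 25, 25.
Put 30 vCPU in host 1; 18 vCPU remain.
Put 29 vCPU in host 2; 19 vCPU remain.
Put 28 vCPU in host 3; 20 vCPU remain.
Put 28 vCPU in host 4; 20 vCPU remain.
Put 28 vCPU in host 5; 20 vCPU remain.
Put 28 vCPU in host 6; 20 vCPU remain.
Put 28 vCPU in host 7; 20 vCPU remain.
Put 28 vCPU in host 8; 20 vCPU remain.
Put 28 vCPU in host 9; 20 vCPU remain.
Put 28 vCPU in host 10; 20 vCPU remain.
Put 27 vCPU in host 11; 21 vCPU remain.
Put 27 vCPU in host 12; 21 vCPU remain.
Put 27 vCPU in host 13; 21 vCPU remain.
Put 27 vCPU in host 14; 21 vCPU remain.
Put 27 vCPU in host 15; 21 vCPU remain.
Put 26 vCPU in host 16; 22 vCPU remain.
Put 25 vCPU in host 17; 23 vCPU remain.
Put 25 vCPU in host 18; 23 vCPU remain.
18 hosts × 48 vCPU = 864 vCPU; used 494 vCPU; unused 370 vCPU.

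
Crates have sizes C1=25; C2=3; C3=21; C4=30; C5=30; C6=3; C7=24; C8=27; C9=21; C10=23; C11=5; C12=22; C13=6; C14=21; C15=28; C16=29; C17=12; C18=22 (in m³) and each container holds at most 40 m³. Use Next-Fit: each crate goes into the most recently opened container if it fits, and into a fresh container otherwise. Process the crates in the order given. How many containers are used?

13

Put C1 (25 m³) in container 1; 15 m³ remain.
Put C2 (3 m³) in container 1; 12 m³ remain.
Put C3 (21 m³) in container 2; 19 m³ remain.
Put C4 (30 m³) in container 3; 10 m³ remain.
Put C5 (30 m³) in container 4; 10 m³ remain.
Put C6 (3 m³) in container 4; 7 m³ remain.
Put C7 (24 m³) in container 5; 16 m³ remain.
Put C8 (27 m³) in container 6; 13 m³ remain.
Put C9 (21 m³) in container 7; 19 m³ remain.
Put C10 (23 m³) in container 8; 17 m³ remain.
Put C11 (5 m³) in container 8; 12 m³ remain.
Put C12 (22 m³) in container 9; 18 m³ remain.
Put C13 (6 m³) in container 9; 12 m³ remain.
Put C14 (21 m³) in container 10; 19 m³ remain.
Put C15 (28 m³) in container 11; 12 m³ remain.
Put C16 (29 m³) in container 12; 11 m³ remain.
Put C17 (12 m³) in container 13; 28 m³ remain.
Put C18 (22 m³) in container 13; 6 m³ remain.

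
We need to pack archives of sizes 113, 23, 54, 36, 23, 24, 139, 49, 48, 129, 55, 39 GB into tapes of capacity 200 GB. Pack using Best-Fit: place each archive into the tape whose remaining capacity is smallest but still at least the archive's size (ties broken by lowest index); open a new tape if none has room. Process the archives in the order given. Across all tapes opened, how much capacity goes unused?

68

Put 113 GB in tape 1; 87 GB remain.
Put 23 GB in tape 1; 64 GB remain.
Put 54 GB in tape 1; 10 GB remain.
Put 36 GB in tape 2; 164 GB remain.
Put 23 GB in tape 2; 141 GB remain.
Put 24 GB in tape 2; 117 GB remain.
Put 139 GB in tape 3; 61 GB remain.
Put 49 GB in tape 3; 12 GB remain.
Put 48 GB in tape 2; 69 GB remain.
Put 129 GB in tape 4; 71 GB remain.
Put 55 GB in tape 2; 14 GB remain.
Put 39 GB in tape 4; 32 GB remain.
4 tapes × 200 GB = 800 GB; used 732 GB; unused 68 GB.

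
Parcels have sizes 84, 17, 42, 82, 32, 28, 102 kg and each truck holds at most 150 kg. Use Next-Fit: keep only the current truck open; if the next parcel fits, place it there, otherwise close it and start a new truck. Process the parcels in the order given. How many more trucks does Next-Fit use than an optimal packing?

0

Next-Fit: [84,17,42] [82,32,28] [102] → 3 trucks.
Total size 387 kg; any packing needs at least ⌈387/150⌉ = 3 trucks.
So 3 is already optimal.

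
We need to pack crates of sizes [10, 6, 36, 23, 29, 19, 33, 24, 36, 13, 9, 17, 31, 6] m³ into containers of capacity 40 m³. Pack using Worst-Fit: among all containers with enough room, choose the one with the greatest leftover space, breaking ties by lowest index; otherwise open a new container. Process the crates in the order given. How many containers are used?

9

Put 10 m³ in container 1; 30 m³ remain.
Put 6 m³ in container 1; 24 m³ remain.
Put 36 m³ in container 2; 4 m³ remain.
Put 23 m³ in container 1; 1 m³ remain.
Put 29 m³ in container 3; 11 m³ remain.
Put 19 m³ in container 4; 21 m³ remain.
Put 33 m³ in container 5; 7 m³ remain.
Put 24 m³ in container 6; 16 m³ remain.
Put 36 m³ in container 7; 4 m³ remain.
Put 13 m³ in container 4; 8 m³ remain.
Put 9 m³ in container 6; 7 m³ remain.
Put 17 m³ in container 8; 23 m³ remain.
Put 31 m³ in container 9; 9 m³ remain.
Put 6 m³ in container 8; 17 m³ remain.
Final containers: [10,6,23] [36] [29] [19,13] [33] [24,9] [36] [17,6] [31].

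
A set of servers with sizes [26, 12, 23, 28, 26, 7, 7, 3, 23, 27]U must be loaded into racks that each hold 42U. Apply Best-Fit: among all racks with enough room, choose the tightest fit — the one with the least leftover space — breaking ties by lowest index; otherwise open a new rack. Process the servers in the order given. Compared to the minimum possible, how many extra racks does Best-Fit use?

Best-Fit: [26,12,3] [23] [28,7,7] [26] [23] [27] → 6 racks.
6 servers exceed 21U (half the capacity), and no two of those can share a rack, so at least 6 racks are needed.
So 6 is already optimal.

0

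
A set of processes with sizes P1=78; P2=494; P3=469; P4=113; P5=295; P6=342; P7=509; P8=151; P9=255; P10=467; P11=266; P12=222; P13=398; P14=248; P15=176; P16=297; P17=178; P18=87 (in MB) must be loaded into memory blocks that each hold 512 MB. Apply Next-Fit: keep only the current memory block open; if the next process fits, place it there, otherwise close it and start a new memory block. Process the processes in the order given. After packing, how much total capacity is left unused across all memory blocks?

1611

Put P1 (78 MB) in memory block 1; 434 MB remain.
Put P2 (494 MB) in memory block 2; 18 MB remain.
Put P3 (469 MB) in memory block 3; 43 MB remain.
Put P4 (113 MB) in memory block 4; 399 MB remain.
Put P5 (295 MB) in memory block 4; 104 MB remain.
Put P6 (342 MB) in memory block 5; 170 MB remain.
Put P7 (509 MB) in memory block 6; 3 MB remain.
Put P8 (151 MB) in memory block 7; 361 MB remain.
Put P9 (255 MB) in memory block 7; 106 MB remain.
Put P10 (467 MB) in memory block 8; 45 MB remain.
Put P11 (266 MB) in memory block 9; 246 MB remain.
Put P12 (222 MB) in memory block 9; 24 MB remain.
Put P13 (398 MB) in memory block 10; 114 MB remain.
Put P14 (248 MB) in memory block 11; 264 MB remain.
Put P15 (176 MB) in memory block 11; 88 MB remain.
Put P16 (297 MB) in memory block 12; 215 MB remain.
Put P17 (178 MB) in memory block 12; 37 MB remain.
Put P18 (87 MB) in memory block 13; 425 MB remain.
13 memory blocks × 512 MB = 6656 MB; used 5045 MB; unused 1611 MB.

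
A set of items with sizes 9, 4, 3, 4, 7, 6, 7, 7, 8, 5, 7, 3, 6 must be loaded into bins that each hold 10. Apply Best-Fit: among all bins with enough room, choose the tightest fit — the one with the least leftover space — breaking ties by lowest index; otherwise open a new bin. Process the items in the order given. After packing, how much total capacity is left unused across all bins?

24

Put 9 in bin 1; 1 remain.
Put 4 in bin 2; 6 remain.
Put 3 in bin 2; 3 remain.
Put 4 in bin 3; 6 remain.
Put 7 in bin 4; 3 remain.
Put 6 in bin 3; 0 remain.
Put 7 in bin 5; 3 remain.
Put 7 in bin 6; 3 remain.
Put 8 in bin 7; 2 remain.
Put 5 in bin 8; 5 remain.
Put 7 in bin 9; 3 remain.
Put 3 in bin 2; 0 remain.
Put 6 in bin 10; 4 remain.
10 bins × 10 = 100; used 76; unused 24.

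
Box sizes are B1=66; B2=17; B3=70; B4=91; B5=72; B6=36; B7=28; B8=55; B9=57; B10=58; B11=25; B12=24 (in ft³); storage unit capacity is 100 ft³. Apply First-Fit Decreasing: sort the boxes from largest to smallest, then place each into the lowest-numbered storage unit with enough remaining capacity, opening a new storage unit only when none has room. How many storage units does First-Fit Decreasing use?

7 storage units

Sorted descending: 91, 72, 70, 66, 58, 57, 55, 36, 28, 25, 24, 17.
Put 91 ft³ in storage unit 1; 9 ft³ remain.
Put 72 ft³ in storage unit 2; 28 ft³ remain.
Put 70 ft³ in storage unit 3; 30 ft³ remain.
Put 66 ft³ in storage unit 4; 34 ft³ remain.
Put 58 ft³ in storage unit 5; 42 ft³ remain.
Put 57 ft³ in storage unit 6; 43 ft³ remain.
Put 55 ft³ in storage unit 7; 45 ft³ remain.
Put 36 ft³ in storage unit 5; 6 ft³ remain.
Put 28 ft³ in storage unit 2; 0 ft³ remain.
Put 25 ft³ in storage unit 3; 5 ft³ remain.
Put 24 ft³ in storage unit 4; 10 ft³ remain.
Put 17 ft³ in storage unit 6; 26 ft³ remain.
Final storage units: [91] [72,28] [70,25] [66,24] [58,36] [57,17] [55].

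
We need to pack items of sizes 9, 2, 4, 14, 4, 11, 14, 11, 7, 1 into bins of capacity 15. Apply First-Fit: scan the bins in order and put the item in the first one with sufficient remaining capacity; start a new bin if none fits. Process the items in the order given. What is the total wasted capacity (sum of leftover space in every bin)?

bin 1: place 9, 6 left
bin 1: place 2, 4 left
bin 1: place 4, 0 left
bin 2: place 14, 1 left
bin 3: place 4, 11 left
bin 3: place 11, 0 left
bin 4: place 14, 1 left
bin 5: place 11, 4 left
bin 6: place 7, 8 left
bin 2: place 1, 0 left
6 bins × 15 = 90; used 77; unused 13.

13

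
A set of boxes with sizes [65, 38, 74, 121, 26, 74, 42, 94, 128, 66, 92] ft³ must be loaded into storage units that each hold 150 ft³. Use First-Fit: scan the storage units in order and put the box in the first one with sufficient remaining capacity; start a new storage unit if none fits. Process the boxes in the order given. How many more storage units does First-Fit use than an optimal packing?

1

First-Fit: [65,38,26] [74,74] [121] [42,94] [128] [66] [92] → 7 storage units.
Total size 820 ft³; any packing needs at least ⌈820/150⌉ = 6 storage units.
An optimal packing achieves that bound: [128] [121,26] [94,42] [92,38] [74,74] [66,65] → 6 storage units.
Excess: 7 − 6 = 1.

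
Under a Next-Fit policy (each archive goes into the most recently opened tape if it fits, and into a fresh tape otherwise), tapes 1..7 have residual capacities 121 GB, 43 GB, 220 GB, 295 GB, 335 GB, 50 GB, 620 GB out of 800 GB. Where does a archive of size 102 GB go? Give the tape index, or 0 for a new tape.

Next-Fit only looks at tape 7, which has 620 GB free.
102 GB fits there.

7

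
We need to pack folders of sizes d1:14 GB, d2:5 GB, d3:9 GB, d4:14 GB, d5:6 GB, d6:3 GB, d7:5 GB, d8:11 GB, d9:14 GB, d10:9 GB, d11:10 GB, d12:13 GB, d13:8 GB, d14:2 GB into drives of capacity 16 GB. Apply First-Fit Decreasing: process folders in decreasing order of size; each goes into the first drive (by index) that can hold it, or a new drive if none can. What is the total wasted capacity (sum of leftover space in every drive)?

21

Sorted descending: 14, 14, 14, 13, 11, 10, 9, 9, 8, 6, 5, 5, 3, 2.
Put 14 GB in drive 1; 2 GB remain.
Put 14 GB in drive 2; 2 GB remain.
Put 14 GB in drive 3; 2 GB remain.
Put 13 GB in drive 4; 3 GB remain.
Put 11 GB in drive 5; 5 GB remain.
Put 10 GB in drive 6; 6 GB remain.
Put 9 GB in drive 7; 7 GB remain.
Put 9 GB in drive 8; 7 GB remain.
Put 8 GB in drive 9; 8 GB remain.
Put 6 GB in drive 6; 0 GB remain.
Put 5 GB in drive 5; 0 GB remain.
Put 5 GB in drive 7; 2 GB remain.
Put 3 GB in drive 4; 0 GB remain.
Put 2 GB in drive 1; 0 GB remain.
9 drives × 16 GB = 144 GB; used 123 GB; unused 21 GB.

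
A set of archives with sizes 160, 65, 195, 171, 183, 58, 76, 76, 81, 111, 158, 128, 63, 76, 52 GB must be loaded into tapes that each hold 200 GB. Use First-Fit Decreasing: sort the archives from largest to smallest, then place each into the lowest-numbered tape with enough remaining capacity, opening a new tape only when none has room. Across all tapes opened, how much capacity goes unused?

Sorted descending: 195, 183, 171, 160, 158, 128, 111, 81, 76, 76, 76, 65, 63, 58, 52.
Put 195 GB in tape 1; 5 GB remain.
Put 183 GB in tape 2; 17 GB remain.
Put 171 GB in tape 3; 29 GB remain.
Put 160 GB in tape 4; 40 GB remain.
Put 158 GB in tape 5; 42 GB remain.
Put 128 GB in tape 6; 72 GB remain.
Put 111 GB in tape 7; 89 GB remain.
Put 81 GB in tape 7; 8 GB remain.
Put 76 GB in tape 8; 124 GB remain.
Put 76 GB in tape 8; 48 GB remain.
Put 76 GB in tape 9; 124 GB remain.
Put 65 GB in tape 6; 7 GB remain.
Put 63 GB in tape 9; 61 GB remain.
Put 58 GB in tape 9; 3 GB remain.
Put 52 GB in tape 10; 148 GB remain.
10 tapes × 200 GB = 2000 GB; used 1653 GB; unused 347 GB.

347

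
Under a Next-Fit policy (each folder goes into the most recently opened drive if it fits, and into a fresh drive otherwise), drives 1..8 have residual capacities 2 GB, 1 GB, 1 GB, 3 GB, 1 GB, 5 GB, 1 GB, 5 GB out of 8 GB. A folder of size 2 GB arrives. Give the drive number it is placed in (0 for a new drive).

Next-Fit only looks at drive 8, which has 5 GB free.
2 GB fits there.

8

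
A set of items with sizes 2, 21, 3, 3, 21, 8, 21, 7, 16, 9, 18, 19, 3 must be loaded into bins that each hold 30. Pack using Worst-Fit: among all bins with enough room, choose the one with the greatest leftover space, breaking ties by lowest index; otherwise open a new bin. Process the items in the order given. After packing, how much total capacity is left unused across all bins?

2 → bin 1 (remaining 28)
21 → bin 1 (remaining 7)
3 → bin 1 (remaining 4)
3 → bin 1 (remaining 1)
21 → bin 2 (remaining 9)
8 → bin 2 (remaining 1)
21 → bin 3 (remaining 9)
7 → bin 3 (remaining 2)
16 → bin 4 (remaining 14)
9 → bin 4 (remaining 5)
18 → bin 5 (remaining 12)
19 → bin 6 (remaining 11)
3 → bin 5 (remaining 9)
6 bins × 30 = 180; used 151; unused 29.

29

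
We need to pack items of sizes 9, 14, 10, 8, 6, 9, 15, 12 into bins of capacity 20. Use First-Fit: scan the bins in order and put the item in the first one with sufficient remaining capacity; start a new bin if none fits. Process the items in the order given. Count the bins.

5

Put 9 in bin 1; 11 remain.
Put 14 in bin 2; 6 remain.
Put 10 in bin 1; 1 remain.
Put 8 in bin 3; 12 remain.
Put 6 in bin 2; 0 remain.
Put 9 in bin 3; 3 remain.
Put 15 in bin 4; 5 remain.
Put 12 in bin 5; 8 remain.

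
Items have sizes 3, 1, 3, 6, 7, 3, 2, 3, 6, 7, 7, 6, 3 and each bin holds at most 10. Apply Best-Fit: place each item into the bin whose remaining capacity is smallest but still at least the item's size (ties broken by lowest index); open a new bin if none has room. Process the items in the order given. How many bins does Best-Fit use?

3 → bin 1 (remaining 7)
1 → bin 1 (remaining 6)
3 → bin 1 (remaining 3)
6 → bin 2 (remaining 4)
7 → bin 3 (remaining 3)
3 → bin 1 (remaining 0)
2 → bin 3 (remaining 1)
3 → bin 2 (remaining 1)
6 → bin 4 (remaining 4)
7 → bin 5 (remaining 3)
7 → bin 6 (remaining 3)
6 → bin 7 (remaining 4)
3 → bin 5 (remaining 0)
Final bins: [3,1,3,3] [6,3] [7,2] [6] [7,3] [7] [6].

7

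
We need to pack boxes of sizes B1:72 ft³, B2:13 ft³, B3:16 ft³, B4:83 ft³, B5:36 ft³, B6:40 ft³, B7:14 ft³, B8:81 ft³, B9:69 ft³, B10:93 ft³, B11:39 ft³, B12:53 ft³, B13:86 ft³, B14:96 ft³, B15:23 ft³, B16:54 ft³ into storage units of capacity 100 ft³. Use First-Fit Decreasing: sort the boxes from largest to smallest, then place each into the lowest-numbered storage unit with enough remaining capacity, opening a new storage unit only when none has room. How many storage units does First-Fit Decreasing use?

10

Sorted descending: 96, 93, 86, 83, 81, 72, 69, 54, 53, 40, 39, 36, 23, 16, 14, 13.
Put 96 ft³ in storage unit 1; 4 ft³ remain.
Put 93 ft³ in storage unit 2; 7 ft³ remain.
Put 86 ft³ in storage unit 3; 14 ft³ remain.
Put 83 ft³ in storage unit 4; 17 ft³ remain.
Put 81 ft³ in storage unit 5; 19 ft³ remain.
Put 72 ft³ in storage unit 6; 28 ft³ remain.
Put 69 ft³ in storage unit 7; 31 ft³ remain.
Put 54 ft³ in storage unit 8; 46 ft³ remain.
Put 53 ft³ in storage unit 9; 47 ft³ remain.
Put 40 ft³ in storage unit 8; 6 ft³ remain.
Put 39 ft³ in storage unit 9; 8 ft³ remain.
Put 36 ft³ in storage unit 10; 64 ft³ remain.
Put 23 ft³ in storage unit 6; 5 ft³ remain.
Put 16 ft³ in storage unit 4; 1 ft³ remain.
Put 14 ft³ in storage unit 3; 0 ft³ remain.
Put 13 ft³ in storage unit 5; 6 ft³ remain.
Final storage units: [96] [93] [86,14] [83,16] [81,13] [72,23] [69] [54,40] [53,39] [36].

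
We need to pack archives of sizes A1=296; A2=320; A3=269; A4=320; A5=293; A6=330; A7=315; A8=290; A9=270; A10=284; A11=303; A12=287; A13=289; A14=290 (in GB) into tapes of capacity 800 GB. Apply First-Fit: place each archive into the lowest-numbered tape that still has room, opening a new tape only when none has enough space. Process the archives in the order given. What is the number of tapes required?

7

tape 1: place A1 (296 GB), 504 GB left
tape 1: place A2 (320 GB), 184 GB left
tape 2: place A3 (269 GB), 531 GB left
tape 2: place A4 (320 GB), 211 GB left
tape 3: place A5 (293 GB), 507 GB left
tape 3: place A6 (330 GB), 177 GB left
tape 4: place A7 (315 GB), 485 GB left
tape 4: place A8 (290 GB), 195 GB left
tape 5: place A9 (270 GB), 530 GB left
tape 5: place A10 (284 GB), 246 GB left
tape 6: place A11 (303 GB), 497 GB left
tape 6: place A12 (287 GB), 210 GB left
tape 7: place A13 (289 GB), 511 GB left
tape 7: place A14 (290 GB), 221 GB left
Final tapes: [296,320] [269,320] [293,330] [315,290] [270,284] [303,287] [289,290].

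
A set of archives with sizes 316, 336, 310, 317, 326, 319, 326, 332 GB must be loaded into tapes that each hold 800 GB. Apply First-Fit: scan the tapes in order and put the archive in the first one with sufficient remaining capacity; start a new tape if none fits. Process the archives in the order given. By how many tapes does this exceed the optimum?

0

First-Fit: [316,336] [310,317] [326,319] [326,332] → 4 tapes.
Total size 2582 GB; any packing needs at least ⌈2582/800⌉ = 4 tapes.
So 4 is already optimal.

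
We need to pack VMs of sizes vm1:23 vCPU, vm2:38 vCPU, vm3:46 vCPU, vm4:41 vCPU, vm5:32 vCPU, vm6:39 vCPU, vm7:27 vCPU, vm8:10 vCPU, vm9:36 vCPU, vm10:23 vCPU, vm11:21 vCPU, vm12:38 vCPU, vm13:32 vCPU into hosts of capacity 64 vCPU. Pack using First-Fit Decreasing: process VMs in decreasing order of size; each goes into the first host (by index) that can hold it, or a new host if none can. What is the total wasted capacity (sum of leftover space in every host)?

Sorted descending: 46, 41, 39, 38, 38, 36, 32, 32, 27, 23, 23, 21, 10.
Put 46 vCPU in host 1; 18 vCPU remain.
Put 41 vCPU in host 2; 23 vCPU remain.
Put 39 vCPU in host 3; 25 vCPU remain.
Put 38 vCPU in host 4; 26 vCPU remain.
Put 38 vCPU in host 5; 26 vCPU remain.
Put 36 vCPU in host 6; 28 vCPU remain.
Put 32 vCPU in host 7; 32 vCPU remain.
Put 32 vCPU in host 7; 0 vCPU remain.
Put 27 vCPU in host 6; 1 vCPU remain.
Put 23 vCPU in host 2; 0 vCPU remain.
Put 23 vCPU in host 3; 2 vCPU remain.
Put 21 vCPU in host 4; 5 vCPU remain.
Put 10 vCPU in host 1; 8 vCPU remain.
7 hosts × 64 vCPU = 448 vCPU; used 406 vCPU; unused 42 vCPU.

42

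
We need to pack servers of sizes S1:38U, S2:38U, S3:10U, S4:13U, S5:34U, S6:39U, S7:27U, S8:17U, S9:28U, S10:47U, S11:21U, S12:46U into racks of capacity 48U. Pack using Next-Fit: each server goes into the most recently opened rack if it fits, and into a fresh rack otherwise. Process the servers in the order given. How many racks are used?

rack 1: place S1 (38U), 10U left
rack 2: place S2 (38U), 10U left
rack 2: place S3 (10U), 0U left
rack 3: place S4 (13U), 35U left
rack 3: place S5 (34U), 1U left
rack 4: place S6 (39U), 9U left
rack 5: place S7 (27U), 21U left
rack 5: place S8 (17U), 4U left
rack 6: place S9 (28U), 20U left
rack 7: place S10 (47U), 1U left
rack 8: place S11 (21U), 27U left
rack 9: place S12 (46U), 2U left
Final racks: [38] [38,10] [13,34] [39] [27,17] [28] [47] [21] [46].

9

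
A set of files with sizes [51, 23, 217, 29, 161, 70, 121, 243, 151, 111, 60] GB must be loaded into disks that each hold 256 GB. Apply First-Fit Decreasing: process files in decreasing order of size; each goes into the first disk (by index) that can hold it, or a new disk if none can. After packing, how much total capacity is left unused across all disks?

Sorted descending: 243, 217, 161, 151, 121, 111, 70, 60, 51, 29, 23.
disk 1: place 243 GB, 13 GB left
disk 2: place 217 GB, 39 GB left
disk 3: place 161 GB, 95 GB left
disk 4: place 151 GB, 105 GB left
disk 5: place 121 GB, 135 GB left
disk 5: place 111 GB, 24 GB left
disk 3: place 70 GB, 25 GB left
disk 4: place 60 GB, 45 GB left
disk 6: place 51 GB, 205 GB left
disk 2: place 29 GB, 10 GB left
disk 3: place 23 GB, 2 GB left
6 disks × 256 GB = 1536 GB; used 1237 GB; unused 299 GB.

299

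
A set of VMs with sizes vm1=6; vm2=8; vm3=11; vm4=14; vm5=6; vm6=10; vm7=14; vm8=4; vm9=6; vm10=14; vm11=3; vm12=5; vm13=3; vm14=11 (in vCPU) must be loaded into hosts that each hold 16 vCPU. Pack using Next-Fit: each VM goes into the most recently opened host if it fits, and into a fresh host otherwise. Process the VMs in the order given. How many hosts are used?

9

Put vm1 (6 vCPU) in host 1; 10 vCPU remain.
Put vm2 (8 vCPU) in host 1; 2 vCPU remain.
Put vm3 (11 vCPU) in host 2; 5 vCPU remain.
Put vm4 (14 vCPU) in host 3; 2 vCPU remain.
Put vm5 (6 vCPU) in host 4; 10 vCPU remain.
Put vm6 (10 vCPU) in host 4; 0 vCPU remain.
Put vm7 (14 vCPU) in host 5; 2 vCPU remain.
Put vm8 (4 vCPU) in host 6; 12 vCPU remain.
Put vm9 (6 vCPU) in host 6; 6 vCPU remain.
Put vm10 (14 vCPU) in host 7; 2 vCPU remain.
Put vm11 (3 vCPU) in host 8; 13 vCPU remain.
Put vm12 (5 vCPU) in host 8; 8 vCPU remain.
Put vm13 (3 vCPU) in host 8; 5 vCPU remain.
Put vm14 (11 vCPU) in host 9; 5 vCPU remain.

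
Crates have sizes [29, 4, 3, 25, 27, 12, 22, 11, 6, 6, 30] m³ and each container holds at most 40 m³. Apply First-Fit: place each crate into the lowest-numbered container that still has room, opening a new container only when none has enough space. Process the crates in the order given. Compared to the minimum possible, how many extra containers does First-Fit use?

0

First-Fit: [29,4,3] [25,12] [27,11] [22,6,6] [30] → 5 containers.
Total size 175 m³; any packing needs at least ⌈175/40⌉ = 5 containers.
So 5 is already optimal.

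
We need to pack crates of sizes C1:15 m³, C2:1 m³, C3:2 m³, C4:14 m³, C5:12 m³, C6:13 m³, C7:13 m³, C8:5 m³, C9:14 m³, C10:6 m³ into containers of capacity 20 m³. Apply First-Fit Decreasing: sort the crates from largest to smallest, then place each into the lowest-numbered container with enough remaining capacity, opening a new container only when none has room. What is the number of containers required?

Sorted descending: 15, 14, 14, 13, 13, 12, 6, 5, 2, 1.
Put 15 m³ in container 1; 5 m³ remain.
Put 14 m³ in container 2; 6 m³ remain.
Put 14 m³ in container 3; 6 m³ remain.
Put 13 m³ in container 4; 7 m³ remain.
Put 13 m³ in container 5; 7 m³ remain.
Put 12 m³ in container 6; 8 m³ remain.
Put 6 m³ in container 2; 0 m³ remain.
Put 5 m³ in container 1; 0 m³ remain.
Put 2 m³ in container 3; 4 m³ remain.
Put 1 m³ in container 3; 3 m³ remain.

6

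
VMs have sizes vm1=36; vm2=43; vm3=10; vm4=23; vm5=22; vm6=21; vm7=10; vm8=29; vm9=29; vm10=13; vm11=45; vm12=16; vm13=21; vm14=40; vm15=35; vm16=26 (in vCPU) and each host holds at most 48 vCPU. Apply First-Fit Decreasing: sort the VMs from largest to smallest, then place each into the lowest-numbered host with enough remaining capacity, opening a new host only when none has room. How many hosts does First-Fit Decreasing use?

Sorted descending: 45, 43, 40, 36, 35, 29, 29, 26, 23, 22, 21, 21, 16, 13, 10, 10.
host 1: place 45 vCPU, 3 vCPU left
host 2: place 43 vCPU, 5 vCPU left
host 3: place 40 vCPU, 8 vCPU left
host 4: place 36 vCPU, 12 vCPU left
host 5: place 35 vCPU, 13 vCPU left
host 6: place 29 vCPU, 19 vCPU left
host 7: place 29 vCPU, 19 vCPU left
host 8: place 26 vCPU, 22 vCPU left
host 9: place 23 vCPU, 25 vCPU left
host 8: place 22 vCPU, 0 vCPU left
host 9: place 21 vCPU, 4 vCPU left
host 10: place 21 vCPU, 27 vCPU left
host 6: place 16 vCPU, 3 vCPU left
host 5: place 13 vCPU, 0 vCPU left
host 4: place 10 vCPU, 2 vCPU left
host 7: place 10 vCPU, 9 vCPU left

10 hosts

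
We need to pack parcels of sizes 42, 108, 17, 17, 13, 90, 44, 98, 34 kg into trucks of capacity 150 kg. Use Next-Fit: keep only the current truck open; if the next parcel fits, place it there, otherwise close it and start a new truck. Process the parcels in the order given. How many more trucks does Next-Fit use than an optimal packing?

Next-Fit: [42,108] [17,17,13,90] [44,98] [34] → 4 trucks.
Total size 463 kg; any packing needs at least ⌈463/150⌉ = 4 trucks.
So 4 is already optimal.

0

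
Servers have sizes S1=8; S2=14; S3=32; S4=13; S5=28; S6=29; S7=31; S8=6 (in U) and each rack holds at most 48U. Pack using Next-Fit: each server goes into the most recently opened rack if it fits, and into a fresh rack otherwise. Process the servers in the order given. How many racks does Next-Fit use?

Put S1 (8U) in rack 1; 40U remain.
Put S2 (14U) in rack 1; 26U remain.
Put S3 (32U) in rack 2; 16U remain.
Put S4 (13U) in rack 2; 3U remain.
Put S5 (28U) in rack 3; 20U remain.
Put S6 (29U) in rack 4; 19U remain.
Put S7 (31U) in rack 5; 17U remain.
Put S8 (6U) in rack 5; 11U remain.

5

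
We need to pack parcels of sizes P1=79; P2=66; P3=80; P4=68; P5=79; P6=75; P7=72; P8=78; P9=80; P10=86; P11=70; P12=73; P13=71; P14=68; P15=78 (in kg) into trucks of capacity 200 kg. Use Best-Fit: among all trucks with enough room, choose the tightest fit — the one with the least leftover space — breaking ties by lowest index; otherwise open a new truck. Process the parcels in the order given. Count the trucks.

Put P1 (79 kg) in truck 1; 121 kg remain.
Put P2 (66 kg) in truck 1; 55 kg remain.
Put P3 (80 kg) in truck 2; 120 kg remain.
Put P4 (68 kg) in truck 2; 52 kg remain.
Put P5 (79 kg) in truck 3; 121 kg remain.
Put P6 (75 kg) in truck 3; 46 kg remain.
Put P7 (72 kg) in truck 4; 128 kg remain.
Put P8 (78 kg) in truck 4; 50 kg remain.
Put P9 (80 kg) in truck 5; 120 kg remain.
Put P10 (86 kg) in truck 5; 34 kg remain.
Put P11 (70 kg) in truck 6; 130 kg remain.
Put P12 (73 kg) in truck 6; 57 kg remain.
Put P13 (71 kg) in truck 7; 129 kg remain.
Put P14 (68 kg) in truck 7; 61 kg remain.
Put P15 (78 kg) in truck 8; 122 kg remain.

8 trucks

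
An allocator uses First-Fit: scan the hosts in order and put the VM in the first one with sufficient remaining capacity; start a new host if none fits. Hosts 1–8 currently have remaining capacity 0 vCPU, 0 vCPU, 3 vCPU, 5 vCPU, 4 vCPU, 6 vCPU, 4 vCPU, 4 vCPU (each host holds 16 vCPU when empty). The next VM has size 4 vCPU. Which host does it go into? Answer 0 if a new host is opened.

4

Hosts with room: host 4 (5 vCPU), host 5 (4 vCPU), host 6 (6 vCPU), host 7 (4 vCPU), host 8 (4 vCPU).
The first with room is host 4.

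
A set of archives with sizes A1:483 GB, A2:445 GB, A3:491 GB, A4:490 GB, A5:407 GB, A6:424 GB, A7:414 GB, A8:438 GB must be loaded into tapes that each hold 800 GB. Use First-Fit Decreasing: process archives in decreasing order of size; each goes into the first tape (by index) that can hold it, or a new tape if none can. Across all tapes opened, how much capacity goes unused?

2808

Sorted descending: 491, 490, 483, 445, 438, 424, 414, 407.
491 GB → tape 1 (remaining 309 GB)
490 GB → tape 2 (remaining 310 GB)
483 GB → tape 3 (remaining 317 GB)
445 GB → tape 4 (remaining 355 GB)
438 GB → tape 5 (remaining 362 GB)
424 GB → tape 6 (remaining 376 GB)
414 GB → tape 7 (remaining 386 GB)
407 GB → tape 8 (remaining 393 GB)
8 tapes × 800 GB = 6400 GB; used 3592 GB; unused 2808 GB.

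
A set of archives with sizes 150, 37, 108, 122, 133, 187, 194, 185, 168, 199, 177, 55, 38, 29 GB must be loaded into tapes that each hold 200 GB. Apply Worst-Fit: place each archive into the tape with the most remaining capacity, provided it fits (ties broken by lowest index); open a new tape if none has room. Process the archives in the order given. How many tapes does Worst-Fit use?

10 tapes

Put 150 GB in tape 1; 50 GB remain.
Put 37 GB in tape 1; 13 GB remain.
Put 108 GB in tape 2; 92 GB remain.
Put 122 GB in tape 3; 78 GB remain.
Put 133 GB in tape 4; 67 GB remain.
Put 187 GB in tape 5; 13 GB remain.
Put 194 GB in tape 6; 6 GB remain.
Put 185 GB in tape 7; 15 GB remain.
Put 168 GB in tape 8; 32 GB remain.
Put 199 GB in tape 9; 1 GB remain.
Put 177 GB in tape 10; 23 GB remain.
Put 55 GB in tape 2; 37 GB remain.
Put 38 GB in tape 3; 40 GB remain.
Put 29 GB in tape 4; 38 GB remain.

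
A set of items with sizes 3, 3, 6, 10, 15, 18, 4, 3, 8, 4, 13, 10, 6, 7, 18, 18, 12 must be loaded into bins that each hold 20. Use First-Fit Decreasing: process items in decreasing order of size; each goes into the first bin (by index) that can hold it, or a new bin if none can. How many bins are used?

9

Sorted descending: 18, 18, 18, 15, 13, 12, 10, 10, 8, 7, 6, 6, 4, 4, 3, 3, 3.
bin 1: place 18, 2 left
bin 2: place 18, 2 left
bin 3: place 18, 2 left
bin 4: place 15, 5 left
bin 5: place 13, 7 left
bin 6: place 12, 8 left
bin 7: place 10, 10 left
bin 7: place 10, 0 left
bin 6: place 8, 0 left
bin 5: place 7, 0 left
bin 8: place 6, 14 left
bin 8: place 6, 8 left
bin 4: place 4, 1 left
bin 8: place 4, 4 left
bin 8: place 3, 1 left
bin 9: place 3, 17 left
bin 9: place 3, 14 left
Final bins: [18] [18] [18] [15,4] [13,7] [12,8] [10,10] [6,6,4,3] [3,3].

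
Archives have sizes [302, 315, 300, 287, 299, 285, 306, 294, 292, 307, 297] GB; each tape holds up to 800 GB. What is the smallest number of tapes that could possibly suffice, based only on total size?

5

Total size = 302 + 315 + 300 + 287 + 299 + 285 + 306 + 294 + 292 + 307 + 297 = 3284 GB.
⌈3284 / 800⌉ = 5.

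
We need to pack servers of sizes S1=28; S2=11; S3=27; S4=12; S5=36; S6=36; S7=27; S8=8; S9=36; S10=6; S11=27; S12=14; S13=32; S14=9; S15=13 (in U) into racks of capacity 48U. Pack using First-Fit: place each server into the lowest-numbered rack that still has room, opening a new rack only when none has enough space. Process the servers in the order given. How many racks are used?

S1 (28U) → rack 1 (remaining 20U)
S2 (11U) → rack 1 (remaining 9U)
S3 (27U) → rack 2 (remaining 21U)
S4 (12U) → rack 2 (remaining 9U)
S5 (36U) → rack 3 (remaining 12U)
S6 (36U) → rack 4 (remaining 12U)
S7 (27U) → rack 5 (remaining 21U)
S8 (8U) → rack 1 (remaining 1U)
S9 (36U) → rack 6 (remaining 12U)
S10 (6U) → rack 2 (remaining 3U)
S11 (27U) → rack 7 (remaining 21U)
S12 (14U) → rack 5 (remaining 7U)
S13 (32U) → rack 8 (remaining 16U)
S14 (9U) → rack 3 (remaining 3U)
S15 (13U) → rack 7 (remaining 8U)

8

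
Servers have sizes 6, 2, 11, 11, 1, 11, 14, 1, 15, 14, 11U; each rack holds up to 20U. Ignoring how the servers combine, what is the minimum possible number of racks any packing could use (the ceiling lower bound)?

Total size = 6 + 2 + 11 + 11 + 1 + 11 + 14 + 1 + 15 + 14 + 11 = 97U.
⌈97 / 20⌉ = 5.

5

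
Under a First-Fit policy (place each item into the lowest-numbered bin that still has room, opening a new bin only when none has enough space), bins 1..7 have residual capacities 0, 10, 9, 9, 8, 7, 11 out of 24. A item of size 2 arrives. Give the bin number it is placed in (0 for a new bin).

2

Bins with room: bin 2 (10), bin 3 (9), bin 4 (9), bin 5 (8), bin 6 (7), bin 7 (11).
The first with room is bin 2.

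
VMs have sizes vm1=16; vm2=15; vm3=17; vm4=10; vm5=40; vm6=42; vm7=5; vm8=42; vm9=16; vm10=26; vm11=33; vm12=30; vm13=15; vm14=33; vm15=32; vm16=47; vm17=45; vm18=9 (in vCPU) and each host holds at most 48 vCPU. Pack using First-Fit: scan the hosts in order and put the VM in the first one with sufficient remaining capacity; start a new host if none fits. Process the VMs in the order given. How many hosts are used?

12

vm1 (16 vCPU) → host 1 (remaining 32 vCPU)
vm2 (15 vCPU) → host 1 (remaining 17 vCPU)
vm3 (17 vCPU) → host 1 (remaining 0 vCPU)
vm4 (10 vCPU) → host 2 (remaining 38 vCPU)
vm5 (40 vCPU) → host 3 (remaining 8 vCPU)
vm6 (42 vCPU) → host 4 (remaining 6 vCPU)
vm7 (5 vCPU) → host 2 (remaining 33 vCPU)
vm8 (42 vCPU) → host 5 (remaining 6 vCPU)
vm9 (16 vCPU) → host 2 (remaining 17 vCPU)
vm10 (26 vCPU) → host 6 (remaining 22 vCPU)
vm11 (33 vCPU) → host 7 (remaining 15 vCPU)
vm12 (30 vCPU) → host 8 (remaining 18 vCPU)
vm13 (15 vCPU) → host 2 (remaining 2 vCPU)
vm14 (33 vCPU) → host 9 (remaining 15 vCPU)
vm15 (32 vCPU) → host 10 (remaining 16 vCPU)
vm16 (47 vCPU) → host 11 (remaining 1 vCPU)
vm17 (45 vCPU) → host 12 (remaining 3 vCPU)
vm18 (9 vCPU) → host 6 (remaining 13 vCPU)
Final hosts: [16,15,17] [10,5,16,15] [40] [42] [42] [26,9] [33] [30] [33] [32] [47] [45].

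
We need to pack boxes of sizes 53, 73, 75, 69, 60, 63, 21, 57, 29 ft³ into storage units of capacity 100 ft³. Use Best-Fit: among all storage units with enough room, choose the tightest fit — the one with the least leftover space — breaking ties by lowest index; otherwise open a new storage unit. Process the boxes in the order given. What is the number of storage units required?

storage unit 1: place 53 ft³, 47 ft³ left
storage unit 2: place 73 ft³, 27 ft³ left
storage unit 3: place 75 ft³, 25 ft³ left
storage unit 4: place 69 ft³, 31 ft³ left
storage unit 5: place 60 ft³, 40 ft³ left
storage unit 6: place 63 ft³, 37 ft³ left
storage unit 3: place 21 ft³, 4 ft³ left
storage unit 7: place 57 ft³, 43 ft³ left
storage unit 4: place 29 ft³, 2 ft³ left
Final storage units: [53] [73] [75,21] [69,29] [60] [63] [57].

7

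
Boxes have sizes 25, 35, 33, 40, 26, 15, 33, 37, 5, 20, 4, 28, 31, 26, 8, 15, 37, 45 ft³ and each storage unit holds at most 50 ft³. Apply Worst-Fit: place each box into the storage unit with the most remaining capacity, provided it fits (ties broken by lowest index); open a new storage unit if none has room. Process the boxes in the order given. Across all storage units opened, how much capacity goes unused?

storage unit 1: place 25 ft³, 25 ft³ left
storage unit 2: place 35 ft³, 15 ft³ left
storage unit 3: place 33 ft³, 17 ft³ left
storage unit 4: place 40 ft³, 10 ft³ left
storage unit 5: place 26 ft³, 24 ft³ left
storage unit 1: place 15 ft³, 10 ft³ left
storage unit 6: place 33 ft³, 17 ft³ left
storage unit 7: place 37 ft³, 13 ft³ left
storage unit 5: place 5 ft³, 19 ft³ left
storage unit 8: place 20 ft³, 30 ft³ left
storage unit 8: place 4 ft³, 26 ft³ left
storage unit 9: place 28 ft³, 22 ft³ left
storage unit 10: place 31 ft³, 19 ft³ left
storage unit 8: place 26 ft³, 0 ft³ left
storage unit 9: place 8 ft³, 14 ft³ left
storage unit 5: place 15 ft³, 4 ft³ left
storage unit 11: place 37 ft³, 13 ft³ left
storage unit 12: place 45 ft³, 5 ft³ left
12 storage units × 50 ft³ = 600 ft³; used 463 ft³; unused 137 ft³.

137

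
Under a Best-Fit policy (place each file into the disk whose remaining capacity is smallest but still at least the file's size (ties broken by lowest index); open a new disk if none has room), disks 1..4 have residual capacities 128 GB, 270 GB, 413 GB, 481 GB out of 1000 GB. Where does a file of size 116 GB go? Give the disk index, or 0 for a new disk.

1

Disks with room: disk 1 (128 GB), disk 2 (270 GB), disk 3 (413 GB), disk 4 (481 GB).
Tightest fit is disk 1 with 128 GB free.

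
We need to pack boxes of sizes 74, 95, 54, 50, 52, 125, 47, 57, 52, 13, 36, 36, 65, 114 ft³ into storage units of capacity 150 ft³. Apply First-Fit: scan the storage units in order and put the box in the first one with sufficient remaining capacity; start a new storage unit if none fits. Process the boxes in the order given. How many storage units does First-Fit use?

7 storage units

storage unit 1: place 74 ft³, 76 ft³ left
storage unit 2: place 95 ft³, 55 ft³ left
storage unit 1: place 54 ft³, 22 ft³ left
storage unit 2: place 50 ft³, 5 ft³ left
storage unit 3: place 52 ft³, 98 ft³ left
storage unit 4: place 125 ft³, 25 ft³ left
storage unit 3: place 47 ft³, 51 ft³ left
storage unit 5: place 57 ft³, 93 ft³ left
storage unit 5: place 52 ft³, 41 ft³ left
storage unit 1: place 13 ft³, 9 ft³ left
storage unit 3: place 36 ft³, 15 ft³ left
storage unit 5: place 36 ft³, 5 ft³ left
storage unit 6: place 65 ft³, 85 ft³ left
storage unit 7: place 114 ft³, 36 ft³ left
Final storage units: [74,54,13] [95,50] [52,47,36] [125] [57,52,36] [65] [114].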